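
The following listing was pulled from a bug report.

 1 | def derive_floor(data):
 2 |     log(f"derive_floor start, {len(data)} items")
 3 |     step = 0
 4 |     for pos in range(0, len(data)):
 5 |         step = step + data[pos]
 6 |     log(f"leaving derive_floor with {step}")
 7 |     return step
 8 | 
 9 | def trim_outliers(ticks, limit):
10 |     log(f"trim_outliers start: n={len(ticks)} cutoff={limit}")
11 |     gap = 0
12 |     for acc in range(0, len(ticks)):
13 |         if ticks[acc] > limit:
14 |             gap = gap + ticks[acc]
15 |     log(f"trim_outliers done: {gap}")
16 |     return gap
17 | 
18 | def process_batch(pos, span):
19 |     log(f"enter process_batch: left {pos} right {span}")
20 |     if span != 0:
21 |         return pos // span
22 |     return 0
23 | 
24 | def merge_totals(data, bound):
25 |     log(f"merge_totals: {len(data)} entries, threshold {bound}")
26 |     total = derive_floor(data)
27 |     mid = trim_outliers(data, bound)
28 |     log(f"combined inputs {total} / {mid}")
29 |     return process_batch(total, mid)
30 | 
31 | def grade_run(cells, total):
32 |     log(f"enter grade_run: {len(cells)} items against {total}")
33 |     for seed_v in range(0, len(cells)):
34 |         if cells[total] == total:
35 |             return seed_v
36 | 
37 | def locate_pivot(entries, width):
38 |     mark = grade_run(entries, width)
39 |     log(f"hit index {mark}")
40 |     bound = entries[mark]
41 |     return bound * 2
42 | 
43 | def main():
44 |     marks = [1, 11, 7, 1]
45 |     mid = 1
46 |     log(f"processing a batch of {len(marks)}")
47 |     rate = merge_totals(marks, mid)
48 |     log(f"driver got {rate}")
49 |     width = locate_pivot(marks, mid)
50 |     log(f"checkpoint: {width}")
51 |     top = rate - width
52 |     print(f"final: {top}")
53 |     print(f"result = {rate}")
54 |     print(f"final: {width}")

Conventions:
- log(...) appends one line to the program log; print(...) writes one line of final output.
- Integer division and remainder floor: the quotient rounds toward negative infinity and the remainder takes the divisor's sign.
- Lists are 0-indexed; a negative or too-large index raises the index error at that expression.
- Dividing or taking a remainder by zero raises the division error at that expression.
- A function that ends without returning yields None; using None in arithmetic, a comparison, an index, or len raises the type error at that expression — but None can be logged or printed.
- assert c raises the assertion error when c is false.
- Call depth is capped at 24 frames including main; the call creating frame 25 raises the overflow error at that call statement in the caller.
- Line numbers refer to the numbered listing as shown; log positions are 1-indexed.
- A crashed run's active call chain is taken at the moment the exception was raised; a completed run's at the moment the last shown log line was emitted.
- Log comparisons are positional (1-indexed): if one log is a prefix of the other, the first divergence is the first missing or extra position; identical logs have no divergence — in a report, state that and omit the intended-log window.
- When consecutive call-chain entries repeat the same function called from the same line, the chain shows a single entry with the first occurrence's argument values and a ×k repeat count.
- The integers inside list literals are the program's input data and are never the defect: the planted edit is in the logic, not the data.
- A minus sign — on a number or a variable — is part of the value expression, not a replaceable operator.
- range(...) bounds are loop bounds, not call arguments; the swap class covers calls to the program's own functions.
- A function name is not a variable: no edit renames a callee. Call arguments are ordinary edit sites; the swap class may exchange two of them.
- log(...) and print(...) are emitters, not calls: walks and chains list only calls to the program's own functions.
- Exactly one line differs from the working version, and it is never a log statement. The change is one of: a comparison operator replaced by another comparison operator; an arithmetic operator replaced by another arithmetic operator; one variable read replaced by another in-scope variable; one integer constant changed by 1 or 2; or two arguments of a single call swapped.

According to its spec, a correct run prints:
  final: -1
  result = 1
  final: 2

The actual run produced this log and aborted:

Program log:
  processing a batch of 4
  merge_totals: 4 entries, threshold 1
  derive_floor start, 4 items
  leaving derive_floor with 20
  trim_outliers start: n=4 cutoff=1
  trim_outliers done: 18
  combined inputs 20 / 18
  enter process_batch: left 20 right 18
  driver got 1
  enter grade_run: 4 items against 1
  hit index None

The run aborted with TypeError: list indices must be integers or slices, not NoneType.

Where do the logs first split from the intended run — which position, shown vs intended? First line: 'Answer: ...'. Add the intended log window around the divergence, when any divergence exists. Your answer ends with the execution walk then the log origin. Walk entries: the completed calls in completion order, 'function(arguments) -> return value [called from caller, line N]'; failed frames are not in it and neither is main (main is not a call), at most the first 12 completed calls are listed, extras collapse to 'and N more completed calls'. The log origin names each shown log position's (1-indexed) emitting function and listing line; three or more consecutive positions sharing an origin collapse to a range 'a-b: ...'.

Answer: position 11 — the shown line 'hit index None' should read 'hit index 0'.
Intended log window:
  9: driver got 1
  10: enter grade_run: 4 items against 1
  11: hit index 0
  12: checkpoint: 2
Execution walk:
  derive_floor([1, 11, 7, 1]) -> 20  [called from merge_totals, line 26]
  trim_outliers([1, 11, 7, 1], 1) -> 18  [called from merge_totals, line 27]
  process_batch(20, 18) -> 1  [called from merge_totals, line 29]
  merge_totals([1, 11, 7, 1], 1) -> 1  [called from main, line 47]
  grade_run([1, 11, 7, 1], 1) -> None  [called from locate_pivot, line 38]
Origin of each log line:
  1: emitted by main (line 46)
  2: emitted by merge_totals (line 25)
  3: emitted by derive_floor (line 2)
  4: emitted by derive_floor (line 6)
  5: emitted by trim_outliers (line 10)
  6: emitted by trim_outliers (line 15)
  7: emitted by merge_totals (line 28)
  8: emitted by process_batch (line 19)
  9: emitted by main (line 48)
  10: emitted by grade_run (line 32)
  11: emitted by locate_pivot (line 39)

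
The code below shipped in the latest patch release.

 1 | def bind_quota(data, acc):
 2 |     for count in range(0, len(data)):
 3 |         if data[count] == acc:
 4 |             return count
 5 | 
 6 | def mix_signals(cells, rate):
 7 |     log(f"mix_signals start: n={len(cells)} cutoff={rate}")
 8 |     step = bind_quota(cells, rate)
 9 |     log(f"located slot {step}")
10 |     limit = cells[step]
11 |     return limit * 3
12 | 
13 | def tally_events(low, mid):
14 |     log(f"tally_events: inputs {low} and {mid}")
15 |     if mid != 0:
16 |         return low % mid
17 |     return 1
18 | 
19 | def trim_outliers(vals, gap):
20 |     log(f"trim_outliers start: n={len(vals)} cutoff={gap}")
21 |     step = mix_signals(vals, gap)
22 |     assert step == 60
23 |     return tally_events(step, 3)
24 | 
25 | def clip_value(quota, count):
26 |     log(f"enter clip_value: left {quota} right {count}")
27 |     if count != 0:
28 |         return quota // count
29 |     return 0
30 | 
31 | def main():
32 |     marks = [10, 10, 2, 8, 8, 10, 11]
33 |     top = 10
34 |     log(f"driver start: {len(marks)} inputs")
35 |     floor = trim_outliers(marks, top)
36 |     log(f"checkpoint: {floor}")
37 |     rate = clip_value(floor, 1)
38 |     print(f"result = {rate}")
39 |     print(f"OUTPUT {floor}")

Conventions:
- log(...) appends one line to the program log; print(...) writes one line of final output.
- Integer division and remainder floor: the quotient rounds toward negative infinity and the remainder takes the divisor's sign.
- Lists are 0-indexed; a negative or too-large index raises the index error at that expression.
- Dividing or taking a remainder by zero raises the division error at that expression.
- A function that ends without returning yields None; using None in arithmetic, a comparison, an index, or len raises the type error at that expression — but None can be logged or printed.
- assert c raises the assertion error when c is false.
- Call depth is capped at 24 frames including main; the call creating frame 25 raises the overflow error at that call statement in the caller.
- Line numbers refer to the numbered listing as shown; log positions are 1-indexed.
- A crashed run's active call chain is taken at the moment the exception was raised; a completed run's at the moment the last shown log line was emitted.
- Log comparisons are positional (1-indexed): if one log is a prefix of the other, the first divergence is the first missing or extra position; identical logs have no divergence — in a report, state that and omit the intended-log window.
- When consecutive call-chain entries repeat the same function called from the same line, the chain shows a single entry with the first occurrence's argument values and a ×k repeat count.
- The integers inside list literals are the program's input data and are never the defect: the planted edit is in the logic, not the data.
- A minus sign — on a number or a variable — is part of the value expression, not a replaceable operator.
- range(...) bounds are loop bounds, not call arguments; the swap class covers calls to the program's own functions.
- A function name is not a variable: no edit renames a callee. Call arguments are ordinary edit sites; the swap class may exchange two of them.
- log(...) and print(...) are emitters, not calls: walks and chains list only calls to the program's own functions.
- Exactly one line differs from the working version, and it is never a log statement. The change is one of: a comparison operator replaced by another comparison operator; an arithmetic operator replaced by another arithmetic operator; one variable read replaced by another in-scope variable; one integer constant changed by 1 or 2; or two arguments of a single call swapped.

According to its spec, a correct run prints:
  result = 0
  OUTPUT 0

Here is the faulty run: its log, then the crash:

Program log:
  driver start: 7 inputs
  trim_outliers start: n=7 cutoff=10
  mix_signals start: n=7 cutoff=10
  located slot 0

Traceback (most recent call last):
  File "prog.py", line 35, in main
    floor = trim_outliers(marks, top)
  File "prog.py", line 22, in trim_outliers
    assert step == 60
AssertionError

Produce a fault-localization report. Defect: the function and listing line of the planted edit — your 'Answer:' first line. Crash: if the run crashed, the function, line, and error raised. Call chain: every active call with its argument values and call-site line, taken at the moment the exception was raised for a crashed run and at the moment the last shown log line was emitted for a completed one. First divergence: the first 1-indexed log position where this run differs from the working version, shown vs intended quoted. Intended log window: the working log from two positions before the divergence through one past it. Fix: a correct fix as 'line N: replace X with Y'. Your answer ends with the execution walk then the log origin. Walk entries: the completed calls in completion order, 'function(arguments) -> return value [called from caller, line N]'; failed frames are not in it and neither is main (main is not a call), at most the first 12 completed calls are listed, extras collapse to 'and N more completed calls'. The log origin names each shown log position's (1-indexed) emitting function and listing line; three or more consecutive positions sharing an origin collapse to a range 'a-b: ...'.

Answer: the defect is in trim_outliers at line 22.
Core observation: After 4 matching log lines the faulty run goes silent, while the working version continues with 'tally_events: inputs 30 and 3'.
Crash: trim_outliers, line 22, AssertionError.
Call chain: main -> trim_outliers([10, 10, 2, 8, 8, 10, 11], 10) (called at line 35).
First divergence: position 5 (shown log ended at 4 lines; the working version continues: 'tally_events: inputs 30 and 3').
Intended log window:
  3: mix_signals start: n=7 cutoff=10
  4: located slot 0
  5: tally_events: inputs 30 and 3
  6: checkpoint: 0
Execution walk:
  bind_quota([10, 10, 2, 8, 8, 10, 11], 10) -> 0  [called from mix_signals, line 8]
  mix_signals([10, 10, 2, 8, 8, 10, 11], 10) -> 30  [called from trim_outliers, line 21]
Log origin:
  1: emitted by main (line 34)
  2: emitted by trim_outliers (line 20)
  3: emitted by mix_signals (line 7)
  4: emitted by mix_signals (line 9)
A correct fix: line 22: replace `==` with `<=`.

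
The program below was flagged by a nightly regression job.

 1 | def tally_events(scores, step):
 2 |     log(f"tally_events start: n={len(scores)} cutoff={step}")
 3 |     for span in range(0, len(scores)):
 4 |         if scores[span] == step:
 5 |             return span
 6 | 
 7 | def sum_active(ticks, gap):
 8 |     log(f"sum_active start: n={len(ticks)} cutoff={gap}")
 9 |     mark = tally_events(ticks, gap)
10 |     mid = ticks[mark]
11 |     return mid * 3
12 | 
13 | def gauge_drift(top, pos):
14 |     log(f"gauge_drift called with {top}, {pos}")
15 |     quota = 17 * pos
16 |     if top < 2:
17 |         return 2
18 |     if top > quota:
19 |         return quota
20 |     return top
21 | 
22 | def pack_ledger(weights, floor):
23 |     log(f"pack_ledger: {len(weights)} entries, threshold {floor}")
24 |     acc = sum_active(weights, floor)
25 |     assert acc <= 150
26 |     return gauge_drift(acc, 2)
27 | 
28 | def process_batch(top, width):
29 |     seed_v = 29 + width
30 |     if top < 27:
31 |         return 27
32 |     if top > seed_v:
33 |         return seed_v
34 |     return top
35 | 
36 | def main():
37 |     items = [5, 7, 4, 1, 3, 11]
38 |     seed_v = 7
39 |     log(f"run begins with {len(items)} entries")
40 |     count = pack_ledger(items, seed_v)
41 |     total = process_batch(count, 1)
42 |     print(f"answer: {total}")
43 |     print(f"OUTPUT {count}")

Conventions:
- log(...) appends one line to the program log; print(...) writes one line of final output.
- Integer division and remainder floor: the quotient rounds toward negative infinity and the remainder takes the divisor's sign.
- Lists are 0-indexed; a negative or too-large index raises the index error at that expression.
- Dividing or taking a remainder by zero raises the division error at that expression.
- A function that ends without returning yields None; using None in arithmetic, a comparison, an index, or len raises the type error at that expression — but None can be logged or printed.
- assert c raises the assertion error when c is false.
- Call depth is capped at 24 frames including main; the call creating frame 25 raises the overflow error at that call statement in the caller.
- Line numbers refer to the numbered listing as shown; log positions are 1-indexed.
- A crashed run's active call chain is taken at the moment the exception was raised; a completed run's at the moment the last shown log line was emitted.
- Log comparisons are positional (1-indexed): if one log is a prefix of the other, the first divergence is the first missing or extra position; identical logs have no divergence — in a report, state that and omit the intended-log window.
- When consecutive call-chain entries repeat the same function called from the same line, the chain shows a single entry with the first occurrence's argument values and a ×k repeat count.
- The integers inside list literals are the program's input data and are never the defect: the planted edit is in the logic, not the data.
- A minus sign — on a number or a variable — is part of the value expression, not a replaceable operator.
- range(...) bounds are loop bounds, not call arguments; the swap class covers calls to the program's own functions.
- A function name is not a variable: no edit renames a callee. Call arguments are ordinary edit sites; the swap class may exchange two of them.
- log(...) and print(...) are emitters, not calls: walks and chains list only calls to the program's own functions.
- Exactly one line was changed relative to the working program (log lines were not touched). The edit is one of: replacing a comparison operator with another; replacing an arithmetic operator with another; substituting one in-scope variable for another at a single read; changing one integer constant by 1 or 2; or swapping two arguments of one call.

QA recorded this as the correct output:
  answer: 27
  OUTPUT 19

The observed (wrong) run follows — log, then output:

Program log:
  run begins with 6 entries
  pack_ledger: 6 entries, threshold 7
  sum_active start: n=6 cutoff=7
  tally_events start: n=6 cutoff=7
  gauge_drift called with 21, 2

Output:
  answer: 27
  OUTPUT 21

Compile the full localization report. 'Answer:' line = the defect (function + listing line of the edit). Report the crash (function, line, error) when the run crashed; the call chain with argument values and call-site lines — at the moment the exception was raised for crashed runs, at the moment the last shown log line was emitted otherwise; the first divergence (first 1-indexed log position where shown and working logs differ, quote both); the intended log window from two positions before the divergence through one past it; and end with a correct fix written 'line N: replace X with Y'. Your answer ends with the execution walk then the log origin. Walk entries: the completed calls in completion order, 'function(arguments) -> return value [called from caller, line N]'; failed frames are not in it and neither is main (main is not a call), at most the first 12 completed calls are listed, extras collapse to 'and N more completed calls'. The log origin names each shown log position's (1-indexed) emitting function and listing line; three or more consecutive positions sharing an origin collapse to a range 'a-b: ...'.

Answer: the defect is in gauge_drift at line 15.
Key fact: Every logged value matches the working version; the printed result is what differs.
Call chain: main -> pack_ledger([5, 7, 4, 1, 3, 11], 7) (called at line 40) -> gauge_drift(21, 2) (called at line 26).
First divergence: none; the two logs match at every position.
Execution walk:
  tally_events([5, 7, 4, 1, 3, 11], 7) -> 1  [called from sum_active, line 9]
  sum_active([5, 7, 4, 1, 3, 11], 7) -> 21  [called from pack_ledger, line 24]
  gauge_drift(21, 2) -> 21  [called from pack_ledger, line 26]
  pack_ledger([5, 7, 4, 1, 3, 11], 7) -> 21  [called from main, line 40]
  process_batch(21, 1) -> 27  [called from main, line 41]
Origin of each log line:
  1: logged in main at line 39
  2: logged in pack_ledger at line 23
  3: logged in sum_active at line 8
  4: logged in tally_events at line 2
  5: logged in gauge_drift at line 14
A correct fix: line 15: replace `*` with `+`.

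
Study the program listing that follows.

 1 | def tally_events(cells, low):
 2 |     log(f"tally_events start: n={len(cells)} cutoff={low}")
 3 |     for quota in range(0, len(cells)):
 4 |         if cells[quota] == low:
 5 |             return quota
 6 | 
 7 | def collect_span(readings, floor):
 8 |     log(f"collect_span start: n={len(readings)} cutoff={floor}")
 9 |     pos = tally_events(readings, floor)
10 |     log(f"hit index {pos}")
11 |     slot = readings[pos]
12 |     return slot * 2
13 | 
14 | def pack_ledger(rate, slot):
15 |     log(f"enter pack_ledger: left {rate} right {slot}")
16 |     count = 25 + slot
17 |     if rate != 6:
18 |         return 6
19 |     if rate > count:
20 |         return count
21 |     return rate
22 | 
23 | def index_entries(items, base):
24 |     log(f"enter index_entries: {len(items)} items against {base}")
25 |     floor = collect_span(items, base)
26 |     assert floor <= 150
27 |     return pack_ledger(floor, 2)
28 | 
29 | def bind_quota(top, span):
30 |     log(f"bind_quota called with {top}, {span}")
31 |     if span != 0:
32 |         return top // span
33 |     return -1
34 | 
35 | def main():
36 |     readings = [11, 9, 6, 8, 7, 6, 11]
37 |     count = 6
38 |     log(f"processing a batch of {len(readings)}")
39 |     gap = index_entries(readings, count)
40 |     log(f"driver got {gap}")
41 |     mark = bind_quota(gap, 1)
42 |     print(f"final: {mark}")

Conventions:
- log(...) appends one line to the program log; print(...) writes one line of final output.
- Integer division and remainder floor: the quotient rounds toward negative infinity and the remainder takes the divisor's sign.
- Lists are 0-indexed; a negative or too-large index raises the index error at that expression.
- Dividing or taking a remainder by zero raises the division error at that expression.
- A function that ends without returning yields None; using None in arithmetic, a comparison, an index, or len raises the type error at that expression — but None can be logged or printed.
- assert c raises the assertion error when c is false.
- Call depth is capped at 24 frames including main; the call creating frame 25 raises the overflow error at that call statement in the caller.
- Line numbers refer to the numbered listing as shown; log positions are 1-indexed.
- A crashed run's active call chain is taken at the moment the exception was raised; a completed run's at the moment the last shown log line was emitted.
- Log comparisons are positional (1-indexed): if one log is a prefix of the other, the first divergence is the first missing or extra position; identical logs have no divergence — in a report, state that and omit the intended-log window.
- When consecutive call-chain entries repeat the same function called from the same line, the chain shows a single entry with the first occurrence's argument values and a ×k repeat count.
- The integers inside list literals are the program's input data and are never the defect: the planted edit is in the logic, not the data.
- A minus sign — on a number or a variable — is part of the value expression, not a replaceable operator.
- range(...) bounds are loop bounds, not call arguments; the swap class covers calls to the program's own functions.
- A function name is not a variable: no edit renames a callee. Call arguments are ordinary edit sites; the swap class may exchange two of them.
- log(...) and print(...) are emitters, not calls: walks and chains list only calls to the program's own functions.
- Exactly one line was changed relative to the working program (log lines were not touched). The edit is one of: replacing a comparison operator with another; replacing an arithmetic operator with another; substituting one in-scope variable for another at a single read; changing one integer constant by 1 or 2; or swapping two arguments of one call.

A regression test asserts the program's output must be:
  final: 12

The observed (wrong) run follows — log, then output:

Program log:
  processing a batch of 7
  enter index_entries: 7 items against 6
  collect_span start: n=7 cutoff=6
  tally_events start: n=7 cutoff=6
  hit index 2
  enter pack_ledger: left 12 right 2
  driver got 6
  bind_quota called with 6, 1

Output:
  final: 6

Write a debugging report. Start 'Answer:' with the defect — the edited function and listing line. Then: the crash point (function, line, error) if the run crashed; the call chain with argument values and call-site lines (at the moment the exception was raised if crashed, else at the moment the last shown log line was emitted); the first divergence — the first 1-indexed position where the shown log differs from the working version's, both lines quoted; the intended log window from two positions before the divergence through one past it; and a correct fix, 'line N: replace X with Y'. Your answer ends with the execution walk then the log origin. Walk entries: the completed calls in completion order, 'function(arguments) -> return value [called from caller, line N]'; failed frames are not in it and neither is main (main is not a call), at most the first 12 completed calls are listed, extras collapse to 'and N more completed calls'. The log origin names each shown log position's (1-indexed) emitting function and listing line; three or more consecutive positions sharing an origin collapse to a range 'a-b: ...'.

Answer: the defect is in pack_ledger at line 17.
Key fact: Log line 7 is where behavior first shows: 'driver got 6' appears instead of 'driver got 12'.
Call chain: main -> bind_quota(6, 1) (called at line 41).
First divergence: at position 7 the run shows 'driver got 6' where the working version logs 'driver got 12'.
Intended log window:
  5: hit index 2
  6: enter pack_ledger: left 12 right 2
  7: driver got 12
  8: bind_quota called with 12, 1
Execution walk:
  tally_events([11, 9, 6, 8, 7, 6, 11], 6) -> 2  [called from collect_span, line 9]
  collect_span([11, 9, 6, 8, 7, 6, 11], 6) -> 12  [called from index_entries, line 25]
  pack_ledger(12, 2) -> 6  [called from index_entries, line 27]
  index_entries([11, 9, 6, 8, 7, 6, 11], 6) -> 6  [called from main, line 39]
  bind_quota(6, 1) -> 6  [called from main, line 41]
Log origins:
  1 — main, line 38
  2 — index_entries, line 24
  3 — collect_span, line 8
  4 — tally_events, line 2
  5 — collect_span, line 10
  6 — pack_ledger, line 15
  7 — main, line 40
  8 — bind_quota, line 30
A correct fix: line 17: replace `!=` with `<`.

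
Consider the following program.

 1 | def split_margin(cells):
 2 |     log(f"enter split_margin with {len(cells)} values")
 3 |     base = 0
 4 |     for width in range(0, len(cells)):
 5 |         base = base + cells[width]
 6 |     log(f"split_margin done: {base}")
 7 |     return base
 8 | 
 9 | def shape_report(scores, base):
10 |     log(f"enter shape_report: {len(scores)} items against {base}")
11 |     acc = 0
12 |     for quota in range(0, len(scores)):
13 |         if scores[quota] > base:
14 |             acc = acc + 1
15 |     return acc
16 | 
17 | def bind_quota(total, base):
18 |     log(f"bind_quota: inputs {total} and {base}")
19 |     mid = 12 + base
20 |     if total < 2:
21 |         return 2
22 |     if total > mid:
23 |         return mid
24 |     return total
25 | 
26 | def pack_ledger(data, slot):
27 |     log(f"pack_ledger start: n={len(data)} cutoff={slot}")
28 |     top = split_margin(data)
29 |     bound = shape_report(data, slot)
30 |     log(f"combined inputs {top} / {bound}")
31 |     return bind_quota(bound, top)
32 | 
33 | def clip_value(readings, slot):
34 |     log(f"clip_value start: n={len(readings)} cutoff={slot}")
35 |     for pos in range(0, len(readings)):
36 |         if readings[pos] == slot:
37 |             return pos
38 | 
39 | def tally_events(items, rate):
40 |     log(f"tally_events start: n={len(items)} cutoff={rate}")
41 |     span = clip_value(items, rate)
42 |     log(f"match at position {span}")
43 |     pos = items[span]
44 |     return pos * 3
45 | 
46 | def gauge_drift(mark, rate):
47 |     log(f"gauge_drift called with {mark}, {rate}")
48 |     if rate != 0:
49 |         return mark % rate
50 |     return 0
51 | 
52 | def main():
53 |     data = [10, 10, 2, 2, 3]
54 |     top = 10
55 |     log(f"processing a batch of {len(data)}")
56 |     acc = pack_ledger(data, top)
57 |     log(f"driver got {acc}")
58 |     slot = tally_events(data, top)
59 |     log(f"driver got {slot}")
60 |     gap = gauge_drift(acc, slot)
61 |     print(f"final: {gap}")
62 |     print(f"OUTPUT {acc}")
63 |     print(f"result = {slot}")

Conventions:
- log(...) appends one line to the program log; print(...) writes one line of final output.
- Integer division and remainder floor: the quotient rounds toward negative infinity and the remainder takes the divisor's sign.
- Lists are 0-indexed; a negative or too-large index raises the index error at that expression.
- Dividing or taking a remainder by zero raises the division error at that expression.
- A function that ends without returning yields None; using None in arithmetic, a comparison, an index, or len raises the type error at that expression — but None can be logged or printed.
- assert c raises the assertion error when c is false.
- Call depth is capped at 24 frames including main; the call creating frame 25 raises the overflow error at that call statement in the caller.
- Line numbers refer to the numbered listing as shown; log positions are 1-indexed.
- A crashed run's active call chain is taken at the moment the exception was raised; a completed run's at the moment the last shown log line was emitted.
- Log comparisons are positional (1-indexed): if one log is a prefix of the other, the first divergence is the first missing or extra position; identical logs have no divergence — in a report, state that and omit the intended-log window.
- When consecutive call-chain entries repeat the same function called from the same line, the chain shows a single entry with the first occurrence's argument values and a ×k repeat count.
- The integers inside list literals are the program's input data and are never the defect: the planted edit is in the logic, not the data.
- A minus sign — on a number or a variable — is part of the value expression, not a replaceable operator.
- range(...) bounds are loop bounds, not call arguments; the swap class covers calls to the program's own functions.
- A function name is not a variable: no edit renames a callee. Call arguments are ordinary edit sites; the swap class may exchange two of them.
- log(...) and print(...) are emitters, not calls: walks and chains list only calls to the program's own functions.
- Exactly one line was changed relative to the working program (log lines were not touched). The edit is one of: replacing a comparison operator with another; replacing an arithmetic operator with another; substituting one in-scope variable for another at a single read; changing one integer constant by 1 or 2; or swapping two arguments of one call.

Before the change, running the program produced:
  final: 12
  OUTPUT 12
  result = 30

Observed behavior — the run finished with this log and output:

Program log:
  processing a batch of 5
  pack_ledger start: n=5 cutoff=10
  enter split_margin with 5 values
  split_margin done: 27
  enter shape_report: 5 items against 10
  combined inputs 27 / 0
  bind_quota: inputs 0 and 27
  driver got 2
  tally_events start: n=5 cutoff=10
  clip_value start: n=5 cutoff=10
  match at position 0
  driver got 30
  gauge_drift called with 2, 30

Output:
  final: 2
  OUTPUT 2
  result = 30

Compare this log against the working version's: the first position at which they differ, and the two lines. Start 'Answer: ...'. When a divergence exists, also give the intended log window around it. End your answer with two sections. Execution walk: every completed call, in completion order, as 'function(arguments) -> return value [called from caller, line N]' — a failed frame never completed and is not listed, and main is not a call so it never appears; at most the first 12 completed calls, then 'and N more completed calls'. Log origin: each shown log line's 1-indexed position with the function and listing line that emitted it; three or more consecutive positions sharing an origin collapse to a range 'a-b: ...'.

Answer: at position 7 the run shows 'bind_quota: inputs 0 and 27' where the working version logs 'bind_quota: inputs 27 and 0'.
Intended log window:
  5: enter shape_report: 5 items against 10
  6: combined inputs 27 / 0
  7: bind_quota: inputs 27 and 0
  8: driver got 12
Execution walk:
  split_margin([10, 10, 2, 2, 3]) -> 27  [called from pack_ledger, line 28]
  shape_report([10, 10, 2, 2, 3], 10) -> 0  [called from pack_ledger, line 29]
  bind_quota(0, 27) -> 2  [called from pack_ledger, line 31]
  pack_ledger([10, 10, 2, 2, 3], 10) -> 2  [called from main, line 56]
  clip_value([10, 10, 2, 2, 3], 10) -> 0  [called from tally_events, line 41]
  tally_events([10, 10, 2, 2, 3], 10) -> 30  [called from main, line 58]
  gauge_drift(2, 30) -> 2  [called from main, line 60]
Log origins:
  1: from main, line 55
  2: from pack_ledger, line 27
  3: from split_margin, line 2
  4: from split_margin, line 6
  5: from shape_report, line 10
  6: from pack_ledger, line 30
  7: from bind_quota, line 18
  8: from main, line 57
  9: from tally_events, line 40
  10: from clip_value, line 34
  11: from tally_events, line 42
  12: from main, line 59
  13: from gauge_drift, line 47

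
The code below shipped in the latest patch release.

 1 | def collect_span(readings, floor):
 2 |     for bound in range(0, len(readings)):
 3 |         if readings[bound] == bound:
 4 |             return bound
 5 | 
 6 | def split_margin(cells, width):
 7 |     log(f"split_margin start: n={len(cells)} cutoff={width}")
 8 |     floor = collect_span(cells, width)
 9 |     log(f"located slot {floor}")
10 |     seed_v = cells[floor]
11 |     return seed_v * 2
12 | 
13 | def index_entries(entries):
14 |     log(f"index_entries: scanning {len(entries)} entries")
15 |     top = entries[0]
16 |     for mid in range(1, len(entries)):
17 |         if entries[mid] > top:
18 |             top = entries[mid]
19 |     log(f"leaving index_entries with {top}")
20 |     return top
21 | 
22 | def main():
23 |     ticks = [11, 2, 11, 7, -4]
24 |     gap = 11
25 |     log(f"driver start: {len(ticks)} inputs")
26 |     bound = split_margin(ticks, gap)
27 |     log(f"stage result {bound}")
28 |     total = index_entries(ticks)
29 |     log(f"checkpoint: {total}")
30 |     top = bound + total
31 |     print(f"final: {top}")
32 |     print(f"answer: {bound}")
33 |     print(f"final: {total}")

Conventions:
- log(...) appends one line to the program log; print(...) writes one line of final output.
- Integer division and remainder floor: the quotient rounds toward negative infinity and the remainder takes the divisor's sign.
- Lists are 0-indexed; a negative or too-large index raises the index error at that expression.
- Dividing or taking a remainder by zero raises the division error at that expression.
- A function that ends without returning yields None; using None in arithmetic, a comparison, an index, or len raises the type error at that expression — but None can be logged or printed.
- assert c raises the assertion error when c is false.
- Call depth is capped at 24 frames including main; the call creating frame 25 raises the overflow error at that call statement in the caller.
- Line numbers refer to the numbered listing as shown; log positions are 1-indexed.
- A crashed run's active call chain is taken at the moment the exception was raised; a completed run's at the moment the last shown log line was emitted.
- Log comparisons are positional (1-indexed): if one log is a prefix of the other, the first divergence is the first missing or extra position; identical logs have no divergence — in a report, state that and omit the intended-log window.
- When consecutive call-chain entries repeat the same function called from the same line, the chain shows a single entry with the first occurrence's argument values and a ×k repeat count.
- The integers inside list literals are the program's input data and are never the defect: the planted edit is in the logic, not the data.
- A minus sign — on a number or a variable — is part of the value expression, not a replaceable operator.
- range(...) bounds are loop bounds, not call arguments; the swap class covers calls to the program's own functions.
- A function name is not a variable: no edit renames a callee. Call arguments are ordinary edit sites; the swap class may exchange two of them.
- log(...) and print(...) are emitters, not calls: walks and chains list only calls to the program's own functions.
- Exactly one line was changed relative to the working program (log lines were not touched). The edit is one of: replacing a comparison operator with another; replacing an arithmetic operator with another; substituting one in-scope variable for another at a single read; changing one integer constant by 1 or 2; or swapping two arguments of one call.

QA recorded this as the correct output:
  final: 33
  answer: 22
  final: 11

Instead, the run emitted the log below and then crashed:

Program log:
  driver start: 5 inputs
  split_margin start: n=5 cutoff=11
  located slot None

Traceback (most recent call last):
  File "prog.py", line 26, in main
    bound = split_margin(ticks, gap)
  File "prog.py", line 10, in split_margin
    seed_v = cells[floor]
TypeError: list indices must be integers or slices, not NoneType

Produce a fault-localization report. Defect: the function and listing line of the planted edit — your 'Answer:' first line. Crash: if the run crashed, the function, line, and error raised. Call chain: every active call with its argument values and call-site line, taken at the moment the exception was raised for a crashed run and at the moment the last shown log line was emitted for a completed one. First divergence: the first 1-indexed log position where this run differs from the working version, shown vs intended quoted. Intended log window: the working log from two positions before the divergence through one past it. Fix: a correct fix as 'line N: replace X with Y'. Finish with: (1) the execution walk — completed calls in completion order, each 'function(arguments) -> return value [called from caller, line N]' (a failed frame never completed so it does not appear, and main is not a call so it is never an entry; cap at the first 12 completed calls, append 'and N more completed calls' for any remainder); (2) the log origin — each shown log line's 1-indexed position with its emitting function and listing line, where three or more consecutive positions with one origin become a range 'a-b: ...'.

Answer: the defect is in collect_span at line 3.
Key fact: Everything matches until log position 3, which reads 'located slot None' in place of 'located slot 0'.
Crash: split_margin, line 10, TypeError.
Call chain: main -> split_margin([11, 2, 11, 7, -4], 11) (called at line 26).
First divergence: at position 3 the run shows 'located slot None' where the working version logs 'located slot 0'.
Intended log window:
  1: driver start: 5 inputs
  2: split_margin start: n=5 cutoff=11
  3: located slot 0
  4: stage result 22
Execution walk:
  collect_span([11, 2, 11, 7, -4], 11) -> None  [called from split_margin, line 8]
Log line origins:
  1: logged in main at line 25
  2: logged in split_margin at line 7
  3: logged in split_margin at line 9
A correct fix: line 3: replace `readings[bound] == bound` with `readings[bound] == floor`.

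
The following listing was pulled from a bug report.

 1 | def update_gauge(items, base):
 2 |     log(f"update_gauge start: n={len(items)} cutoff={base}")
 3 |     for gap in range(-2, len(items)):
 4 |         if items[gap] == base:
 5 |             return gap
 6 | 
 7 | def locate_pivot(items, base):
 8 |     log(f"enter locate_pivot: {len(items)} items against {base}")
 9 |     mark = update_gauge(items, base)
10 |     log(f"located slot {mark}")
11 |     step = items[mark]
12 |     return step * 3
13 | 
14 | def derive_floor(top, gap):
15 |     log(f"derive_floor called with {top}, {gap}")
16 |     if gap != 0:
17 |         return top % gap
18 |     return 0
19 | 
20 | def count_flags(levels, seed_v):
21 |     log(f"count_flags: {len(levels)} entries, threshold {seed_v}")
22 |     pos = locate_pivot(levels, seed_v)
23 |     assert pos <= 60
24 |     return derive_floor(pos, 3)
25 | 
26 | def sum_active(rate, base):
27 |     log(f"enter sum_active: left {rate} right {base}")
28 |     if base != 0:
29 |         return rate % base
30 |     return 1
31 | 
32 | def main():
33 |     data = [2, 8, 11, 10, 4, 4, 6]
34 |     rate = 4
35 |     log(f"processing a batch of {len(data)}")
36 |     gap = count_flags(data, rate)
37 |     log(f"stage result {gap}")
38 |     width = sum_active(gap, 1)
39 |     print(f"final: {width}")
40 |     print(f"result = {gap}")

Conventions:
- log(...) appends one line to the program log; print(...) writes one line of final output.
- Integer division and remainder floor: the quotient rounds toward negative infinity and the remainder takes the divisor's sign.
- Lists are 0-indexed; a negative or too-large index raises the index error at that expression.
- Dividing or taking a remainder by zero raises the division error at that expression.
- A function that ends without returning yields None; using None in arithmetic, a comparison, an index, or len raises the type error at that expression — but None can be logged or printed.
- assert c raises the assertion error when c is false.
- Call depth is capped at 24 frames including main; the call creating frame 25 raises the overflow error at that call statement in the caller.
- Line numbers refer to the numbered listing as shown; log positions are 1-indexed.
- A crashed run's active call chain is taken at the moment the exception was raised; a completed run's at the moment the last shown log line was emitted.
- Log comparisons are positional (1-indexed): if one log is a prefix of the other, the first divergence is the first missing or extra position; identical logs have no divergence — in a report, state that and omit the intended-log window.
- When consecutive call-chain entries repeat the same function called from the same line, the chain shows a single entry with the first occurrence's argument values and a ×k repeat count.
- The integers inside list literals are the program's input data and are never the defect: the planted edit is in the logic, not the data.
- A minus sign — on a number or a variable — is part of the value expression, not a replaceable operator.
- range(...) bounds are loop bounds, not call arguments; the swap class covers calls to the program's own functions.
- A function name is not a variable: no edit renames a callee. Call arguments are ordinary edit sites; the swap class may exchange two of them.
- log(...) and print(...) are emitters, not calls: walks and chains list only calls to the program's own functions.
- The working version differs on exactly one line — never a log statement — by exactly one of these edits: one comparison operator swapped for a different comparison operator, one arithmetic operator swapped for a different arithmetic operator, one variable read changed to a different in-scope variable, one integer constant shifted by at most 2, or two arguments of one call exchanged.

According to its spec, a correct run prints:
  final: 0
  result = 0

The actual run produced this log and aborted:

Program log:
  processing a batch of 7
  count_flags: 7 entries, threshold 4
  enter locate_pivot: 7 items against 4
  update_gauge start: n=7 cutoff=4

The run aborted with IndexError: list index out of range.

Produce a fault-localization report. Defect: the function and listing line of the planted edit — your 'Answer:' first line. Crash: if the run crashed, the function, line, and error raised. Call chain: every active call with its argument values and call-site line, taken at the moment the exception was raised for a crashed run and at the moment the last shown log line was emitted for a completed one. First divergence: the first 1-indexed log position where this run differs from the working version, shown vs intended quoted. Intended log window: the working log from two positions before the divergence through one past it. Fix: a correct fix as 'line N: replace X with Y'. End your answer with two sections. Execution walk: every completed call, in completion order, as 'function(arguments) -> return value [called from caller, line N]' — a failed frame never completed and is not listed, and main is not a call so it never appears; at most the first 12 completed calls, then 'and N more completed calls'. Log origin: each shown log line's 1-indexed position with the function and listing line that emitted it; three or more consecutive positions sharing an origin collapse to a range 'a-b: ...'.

Answer: the defect is in update_gauge at line 3.
Core observation: The log ends early — 4 lines, where the working version next logs 'located slot 4'.
Crash: update_gauge, line 4, IndexError.
Call chain: main -> count_flags([2, 8, 11, 10, 4, 4, 6], 4) (called at line 36) -> locate_pivot([2, 8, 11, 10, 4, 4, 6], 4) (called at line 22) -> update_gauge([2, 8, 11, 10, 4, 4, 6], 4) (called at line 9).
First divergence: position 5 — the faulty run's log ends after 4 lines; the working version continues with 'located slot 4'.
Intended log window:
  3: enter locate_pivot: 7 items against 4
  4: update_gauge start: n=7 cutoff=4
  5: located slot 4
  6: derive_floor called with 12, 3
Execution walk:
  (no call completed)
Log origins:
  1 — main, line 35
  2 — count_flags, line 21
  3 — locate_pivot, line 8
  4 — update_gauge, line 2
A correct fix: line 3: replace `-2` with `0`.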